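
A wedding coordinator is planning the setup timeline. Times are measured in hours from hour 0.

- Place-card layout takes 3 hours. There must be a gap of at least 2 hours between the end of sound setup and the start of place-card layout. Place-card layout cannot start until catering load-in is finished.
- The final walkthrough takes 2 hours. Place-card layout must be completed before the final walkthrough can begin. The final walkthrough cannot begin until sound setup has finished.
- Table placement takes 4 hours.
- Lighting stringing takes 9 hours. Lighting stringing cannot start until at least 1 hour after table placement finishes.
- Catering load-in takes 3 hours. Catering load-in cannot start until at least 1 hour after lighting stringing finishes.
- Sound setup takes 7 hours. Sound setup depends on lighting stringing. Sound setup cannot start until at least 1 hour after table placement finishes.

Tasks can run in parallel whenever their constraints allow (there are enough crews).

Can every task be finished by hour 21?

No

Table placement can start immediately at hour 0; it finishes at hour 4.
Lighting stringing waits on table placement (finishes hour 4, plus 1-hour gap → hour 5), so it starts at hour 5 and finishes at 5 + 9 = hour 14.
After lighting stringing (finishes hour 14, plus 1-hour gap → hour 15), catering load-in can start at hour 15 and finishes at hour 18.
Sound setup has to wait for lighting stringing (finishes hour 14); table placement (finishes hour 4, plus 1-hour gap → hour 5). The latest of these is hour 14, so sound setup runs hour 14 to 14 + 7 = hour 21.
Place-card layout needs all of sound setup (finishes hour 21, plus 2-hour gap → hour 23); catering load-in (finishes hour 18). That puts its earliest start at hour 23; it finishes at 23 + 3 = hour 26.
For the final walkthrough: place-card layout (finishes hour 26); sound setup (finishes hour 21). Taking the maximum gives a start of hour 26, and it finishes at 26 + 2 = hour 28.
The earliest everything can be done is hour 28, which is after the deadline of 21, so it is not possible.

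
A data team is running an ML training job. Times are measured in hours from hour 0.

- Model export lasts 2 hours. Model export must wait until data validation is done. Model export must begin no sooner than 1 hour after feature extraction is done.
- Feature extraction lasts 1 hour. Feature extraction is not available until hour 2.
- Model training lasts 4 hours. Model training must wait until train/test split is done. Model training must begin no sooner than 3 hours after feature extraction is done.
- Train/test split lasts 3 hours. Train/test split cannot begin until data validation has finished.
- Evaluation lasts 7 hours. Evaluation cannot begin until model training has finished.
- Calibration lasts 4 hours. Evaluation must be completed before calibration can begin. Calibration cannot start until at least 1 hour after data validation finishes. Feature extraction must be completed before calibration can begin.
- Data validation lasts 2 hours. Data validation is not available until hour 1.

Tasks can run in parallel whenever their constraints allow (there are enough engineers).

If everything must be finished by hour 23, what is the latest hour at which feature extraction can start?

4

Nothing follows calibration; the deadline of hour 23 is its only limit. It must start by 23 − 4 = hour 19.
Evaluation has to be done before calibration (must start by hour 19). That means finishing by hour 19, i.e. starting by 19 − 7 = hour 12.
Model training feeds into evaluation (must start by hour 12); so model training must finish by hour 12 and therefore start by hour 8.
Model export must finish by hour 23; it takes 2 hours, so it must start by 23 − 2 = hour 21.
Feature extraction must finish in time for model training (must start by hour 8, minus 3-hour gap → hour 5); calibration (must start by hour 19); model export (must start by hour 21, minus 1-hour gap → hour 20). The tightest is hour 5, so feature extraction must start by 5 − 1 = hour 4.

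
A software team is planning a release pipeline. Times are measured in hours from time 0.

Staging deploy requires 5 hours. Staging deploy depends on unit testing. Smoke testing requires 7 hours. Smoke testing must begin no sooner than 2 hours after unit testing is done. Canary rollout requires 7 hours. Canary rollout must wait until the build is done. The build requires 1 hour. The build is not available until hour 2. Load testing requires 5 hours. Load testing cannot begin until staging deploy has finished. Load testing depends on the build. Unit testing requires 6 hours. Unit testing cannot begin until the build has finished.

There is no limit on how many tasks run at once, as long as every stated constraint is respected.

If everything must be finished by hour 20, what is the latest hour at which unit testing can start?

4

Load testing has no dependents, so it just needs to finish by hour 20. Starting by 20 − 5 = hour 15 achieves that.
Staging deploy must finish before load testing (must start by hour 15). With a 5-hour duration, staging deploy must start by 15 − 5 = hour 10.
Smoke testing has no dependents, so it just needs to finish by hour 20. Starting by 20 − 7 = hour 13 achieves that.
For unit testing: staging deploy (must start by hour 10); smoke testing (must start by hour 13, minus 2-hour gap → hour 11). The most restrictive is hour 10; with a 6-hour duration, unit testing must start by hour 4.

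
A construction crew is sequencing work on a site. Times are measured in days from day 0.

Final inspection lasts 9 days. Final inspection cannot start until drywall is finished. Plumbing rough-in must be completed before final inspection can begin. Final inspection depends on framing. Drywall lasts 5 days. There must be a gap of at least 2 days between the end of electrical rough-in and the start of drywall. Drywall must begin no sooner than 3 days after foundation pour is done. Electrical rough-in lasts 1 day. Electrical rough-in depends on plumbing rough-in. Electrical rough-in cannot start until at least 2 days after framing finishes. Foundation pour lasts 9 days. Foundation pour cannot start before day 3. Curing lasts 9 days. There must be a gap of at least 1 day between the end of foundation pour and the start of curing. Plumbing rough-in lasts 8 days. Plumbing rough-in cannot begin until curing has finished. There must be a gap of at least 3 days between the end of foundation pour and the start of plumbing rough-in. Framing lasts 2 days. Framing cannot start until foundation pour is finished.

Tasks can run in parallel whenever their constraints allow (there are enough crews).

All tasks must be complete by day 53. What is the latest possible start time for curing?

Final inspection has no dependents, so it just needs to finish by day 53. Starting by 53 − 9 = day 44 achieves that.
Since final inspection (must start by day 44) depends on it, drywall must finish by day 44. Backing off its 5-day duration gives a latest start of day 39.
Electrical rough-in feeds into drywall (must start by day 39, minus 2-day gap → day 37); so electrical rough-in must finish by day 37 and therefore start by day 36.
Plumbing rough-in has several dependents: electrical rough-in (must start by day 36); final inspection (must start by day 44). The earliest of those limits is day 36, so plumbing rough-in must start by 36 − 8 = day 28.
Curing has to be done before plumbing rough-in (must start by day 28). That means finishing by day 28, i.e. starting by 28 − 9 = day 19.

19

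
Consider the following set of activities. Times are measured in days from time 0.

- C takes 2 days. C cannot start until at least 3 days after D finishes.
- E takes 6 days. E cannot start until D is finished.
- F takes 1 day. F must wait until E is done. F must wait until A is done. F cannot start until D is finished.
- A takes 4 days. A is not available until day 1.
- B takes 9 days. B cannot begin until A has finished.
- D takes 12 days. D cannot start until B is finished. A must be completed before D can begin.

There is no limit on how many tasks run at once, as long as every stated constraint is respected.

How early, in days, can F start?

32

A waits on its own release at day 1, so it starts at day 1 and finishes at 1 + 4 = day 5.
B waits on A (finishes day 5), so it starts at day 5 and finishes at 5 + 9 = day 14.
D cannot start until B (finishes day 14); A (finishes day 5). The controlling bound is day 14, so D finishes at 14 + 12 = day 26.
E waits on D (finishes day 26), so it starts at day 26 and finishes at 26 + 6 = day 32.
F waits on E (finishes day 32); A (finishes day 5); D (finishes day 26). The latest of these is day 32, which is the earliest F can start.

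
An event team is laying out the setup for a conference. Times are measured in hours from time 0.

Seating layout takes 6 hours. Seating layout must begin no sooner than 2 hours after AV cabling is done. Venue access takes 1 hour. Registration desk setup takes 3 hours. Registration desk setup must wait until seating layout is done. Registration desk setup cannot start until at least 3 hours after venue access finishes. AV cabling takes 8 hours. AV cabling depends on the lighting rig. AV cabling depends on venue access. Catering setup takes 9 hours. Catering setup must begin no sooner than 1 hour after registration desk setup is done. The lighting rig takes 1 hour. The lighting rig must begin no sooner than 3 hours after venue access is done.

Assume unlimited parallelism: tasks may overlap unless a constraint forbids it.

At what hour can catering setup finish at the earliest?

Nothing blocks venue access, so it runs from hour 0 to hour 1.
The lighting rig cannot begin until venue access (finishes hour 1, plus 3-hour gap → hour 4). It runs from hour 4 to 4 + 1 = hour 5.
AV cabling needs all of the lighting rig (finishes hour 5); venue access (finishes hour 1). That puts its earliest start at hour 5; it finishes at 5 + 8 = hour 13.
After AV cabling (finishes hour 13, plus 2-hour gap → hour 15), seating layout can start at hour 15 and finishes at hour 21.
Registration desk setup has to wait for seating layout (finishes hour 21); venue access (finishes hour 1, plus 3-hour gap → hour 4). The latest of these is hour 21, so registration desk setup runs hour 21 to 21 + 3 = hour 24.
After registration desk setup (finishes hour 24, plus 1-hour gap → hour 25), catering setup can start at hour 25 and finishes at hour 34.

34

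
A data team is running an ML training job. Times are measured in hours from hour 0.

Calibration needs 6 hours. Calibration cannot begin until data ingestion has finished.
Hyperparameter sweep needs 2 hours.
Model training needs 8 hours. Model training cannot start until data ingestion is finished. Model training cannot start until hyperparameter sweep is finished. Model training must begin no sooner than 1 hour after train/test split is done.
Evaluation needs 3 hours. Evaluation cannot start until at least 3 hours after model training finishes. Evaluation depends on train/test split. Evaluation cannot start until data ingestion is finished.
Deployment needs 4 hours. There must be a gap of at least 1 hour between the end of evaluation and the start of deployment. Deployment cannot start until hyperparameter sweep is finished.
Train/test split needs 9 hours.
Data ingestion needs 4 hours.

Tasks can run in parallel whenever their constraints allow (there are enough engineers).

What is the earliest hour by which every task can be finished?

Hyperparameter sweep can start immediately at hour 0; it finishes at hour 2.
Nothing blocks train/test split, so it runs from hour 0 to hour 9.
Data ingestion can start immediately at hour 0; it finishes at hour 4.
Calibration waits on data ingestion (finishes hour 4), so it starts at hour 4 and finishes at 4 + 6 = hour 10.
Model training has to wait for data ingestion (finishes hour 4); hyperparameter sweep (finishes hour 2); train/test split (finishes hour 9, plus 1-hour gap → hour 10). The latest of these is hour 10, so model training runs hour 10 to 10 + 8 = hour 18.
Evaluation cannot start until model training (finishes hour 18, plus 3-hour gap → hour 21); train/test split (finishes hour 9); data ingestion (finishes hour 4). The controlling bound is hour 21, so evaluation finishes at 21 + 3 = hour 24.
Deployment cannot start until evaluation (finishes hour 24, plus 1-hour gap → hour 25); hyperparameter sweep (finishes hour 2). The controlling bound is hour 25, so deployment finishes at 25 + 4 = hour 29.
All tasks are finished once the last one completes. Finish times: Data ingestion at 4, Train/test split at 9, Hyperparameter sweep at 2, Model training at 18, Evaluation at 24, Calibration at 10, Deployment at 29. The latest is hour 29.

29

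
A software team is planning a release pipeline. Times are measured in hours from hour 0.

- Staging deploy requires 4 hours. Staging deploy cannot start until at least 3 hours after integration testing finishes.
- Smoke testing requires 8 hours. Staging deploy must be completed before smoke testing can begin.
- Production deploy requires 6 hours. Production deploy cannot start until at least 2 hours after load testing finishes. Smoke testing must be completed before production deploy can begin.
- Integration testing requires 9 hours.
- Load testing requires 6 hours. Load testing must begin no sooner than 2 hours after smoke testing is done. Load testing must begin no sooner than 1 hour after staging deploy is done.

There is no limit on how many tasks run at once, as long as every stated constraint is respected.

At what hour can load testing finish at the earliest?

32

Integration testing has no prerequisites, so it starts at hour 0 and finishes at hour 9.
Staging deploy waits on integration testing (finishes hour 9, plus 3-hour gap → hour 12), so it starts at hour 12 and finishes at 12 + 4 = hour 16.
Smoke testing cannot begin until staging deploy (finishes hour 16). It runs from hour 16 to 16 + 8 = hour 24.
Load testing cannot start until smoke testing (finishes hour 24, plus 2-hour gap → hour 26); staging deploy (finishes hour 16, plus 1-hour gap → hour 17). The controlling bound is hour 26, so load testing finishes at 26 + 6 = hour 32.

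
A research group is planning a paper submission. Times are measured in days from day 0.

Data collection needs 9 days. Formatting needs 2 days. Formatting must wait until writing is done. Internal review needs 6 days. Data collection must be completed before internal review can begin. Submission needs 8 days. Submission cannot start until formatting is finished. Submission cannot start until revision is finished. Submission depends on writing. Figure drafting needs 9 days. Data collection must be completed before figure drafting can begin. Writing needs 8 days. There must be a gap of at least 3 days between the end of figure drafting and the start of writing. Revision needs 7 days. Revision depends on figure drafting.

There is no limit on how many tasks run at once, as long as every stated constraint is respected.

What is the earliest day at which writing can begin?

21

Data collection can start immediately at day 0; it finishes at day 9.
After data collection (finishes day 9), figure drafting can start at day 9 and finishes at day 18.
Writing waits on figure drafting (finishes day 18, plus 3-day gap → day 21), so the earliest it can start is day 21.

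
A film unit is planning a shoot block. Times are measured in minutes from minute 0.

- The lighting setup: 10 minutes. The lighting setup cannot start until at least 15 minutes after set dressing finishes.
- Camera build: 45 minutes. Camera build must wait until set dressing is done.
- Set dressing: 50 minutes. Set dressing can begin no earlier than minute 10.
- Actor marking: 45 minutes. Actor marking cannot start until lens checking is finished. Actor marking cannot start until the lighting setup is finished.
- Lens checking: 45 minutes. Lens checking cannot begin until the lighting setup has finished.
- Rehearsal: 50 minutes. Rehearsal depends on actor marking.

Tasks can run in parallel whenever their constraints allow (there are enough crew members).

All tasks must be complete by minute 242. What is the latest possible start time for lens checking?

Nothing follows rehearsal; the deadline of minute 242 is its only limit. It must start by 242 − 50 = minute 192.
Actor marking feeds into rehearsal (must start by minute 192); so actor marking must finish by minute 192 and therefore start by minute 147.
Lens checking feeds into actor marking (must start by minute 147); so lens checking must finish by minute 147 and therefore start by minute 102.

102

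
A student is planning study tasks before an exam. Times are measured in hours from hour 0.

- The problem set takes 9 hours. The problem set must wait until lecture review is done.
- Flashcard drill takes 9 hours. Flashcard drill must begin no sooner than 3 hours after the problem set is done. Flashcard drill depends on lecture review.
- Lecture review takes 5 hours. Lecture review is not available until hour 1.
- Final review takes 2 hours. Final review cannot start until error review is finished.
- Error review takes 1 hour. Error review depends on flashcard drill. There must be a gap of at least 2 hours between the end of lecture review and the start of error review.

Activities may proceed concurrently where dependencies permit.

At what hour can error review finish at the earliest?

28

After its own release at hour 1, lecture review can start at hour 1 and finishes at hour 6.
The problem set cannot begin until lecture review (finishes hour 6). It runs from hour 6 to 6 + 9 = hour 15.
Flashcard drill has to wait for the problem set (finishes hour 15, plus 3-hour gap → hour 18); lecture review (finishes hour 6). The latest of these is hour 18, so flashcard drill runs hour 18 to 18 + 9 = hour 27.
For error review: flashcard drill (finishes hour 27); lecture review (finishes hour 6, plus 2-hour gap → hour 8). Taking the maximum gives a start of hour 27, and it finishes at 27 + 1 = hour 28.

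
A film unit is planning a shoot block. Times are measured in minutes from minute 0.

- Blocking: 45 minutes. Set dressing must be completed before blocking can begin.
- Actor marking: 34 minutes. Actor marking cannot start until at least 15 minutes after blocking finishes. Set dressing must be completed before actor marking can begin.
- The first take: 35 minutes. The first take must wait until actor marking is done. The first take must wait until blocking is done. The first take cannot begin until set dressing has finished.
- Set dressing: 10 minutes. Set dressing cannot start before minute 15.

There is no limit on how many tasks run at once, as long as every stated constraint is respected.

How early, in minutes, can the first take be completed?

Set dressing cannot begin until its own release at minute 15. It runs from minute 15 to 15 + 10 = minute 25.
Blocking cannot begin until set dressing (finishes minute 25). It runs from minute 25 to 25 + 45 = minute 70.
Actor marking has to wait for blocking (finishes minute 70, plus 15-minute gap → minute 85); set dressing (finishes minute 25). The latest of these is minute 85, so actor marking runs minute 85 to 85 + 34 = minute 119.
The first take has to wait for actor marking (finishes minute 119); blocking (finishes minute 70); set dressing (finishes minute 25). The latest of these is minute 119, so the first take runs minute 119 to 119 + 35 = minute 154.

154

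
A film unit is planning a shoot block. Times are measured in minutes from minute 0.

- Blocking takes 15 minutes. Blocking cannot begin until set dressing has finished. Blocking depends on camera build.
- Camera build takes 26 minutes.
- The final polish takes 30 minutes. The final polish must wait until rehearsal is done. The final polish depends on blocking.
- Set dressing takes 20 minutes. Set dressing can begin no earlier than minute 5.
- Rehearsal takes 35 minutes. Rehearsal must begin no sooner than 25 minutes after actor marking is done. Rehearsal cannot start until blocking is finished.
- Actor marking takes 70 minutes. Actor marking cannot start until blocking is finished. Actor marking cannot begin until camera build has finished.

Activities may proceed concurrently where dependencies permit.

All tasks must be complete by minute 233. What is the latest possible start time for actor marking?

Nothing follows the final polish; the deadline of minute 233 is its only limit. It must start by 233 − 30 = minute 203.
Rehearsal feeds into the final polish (must start by minute 203); so rehearsal must finish by minute 203 and therefore start by minute 168.
Since rehearsal (must start by minute 168, minus 25-minute gap → minute 143) depends on it, actor marking must finish by minute 143. Backing off its 70-minute duration gives a latest start of minute 73.

73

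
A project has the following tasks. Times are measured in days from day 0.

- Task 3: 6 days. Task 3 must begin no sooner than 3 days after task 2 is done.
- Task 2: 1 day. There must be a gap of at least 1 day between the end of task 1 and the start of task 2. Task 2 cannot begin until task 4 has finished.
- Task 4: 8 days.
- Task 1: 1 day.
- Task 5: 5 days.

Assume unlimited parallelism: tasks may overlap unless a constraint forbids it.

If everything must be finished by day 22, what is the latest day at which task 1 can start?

Task 3 must finish by day 22; it takes 6 days, so it must start by 22 − 6 = day 16.
Task 2 feeds into task 3 (must start by day 16, minus 3-day gap → day 13); so task 2 must finish by day 13 and therefore start by day 12.
Task 1 feeds into task 2 (must start by day 12, minus 1-day gap → day 11); so task 1 must finish by day 11 and therefore start by day 10.

10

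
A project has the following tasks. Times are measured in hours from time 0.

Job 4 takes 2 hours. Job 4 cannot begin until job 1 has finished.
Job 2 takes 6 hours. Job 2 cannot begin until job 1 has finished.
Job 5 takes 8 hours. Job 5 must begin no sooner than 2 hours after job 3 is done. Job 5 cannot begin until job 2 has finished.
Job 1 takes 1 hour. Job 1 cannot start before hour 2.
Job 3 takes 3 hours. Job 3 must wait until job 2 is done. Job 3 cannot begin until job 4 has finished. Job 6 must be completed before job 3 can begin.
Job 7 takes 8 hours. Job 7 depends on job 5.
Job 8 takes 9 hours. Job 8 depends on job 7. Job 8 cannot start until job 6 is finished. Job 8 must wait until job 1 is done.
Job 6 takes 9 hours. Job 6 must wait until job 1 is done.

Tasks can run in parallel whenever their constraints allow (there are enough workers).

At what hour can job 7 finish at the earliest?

33

After its own release at hour 2, job 1 can start at hour 2 and finishes at hour 3.
Job 6 cannot begin until job 1 (finishes hour 3). It runs from hour 3 to 3 + 9 = hour 12.
Job 4 waits on job 1 (finishes hour 3), so it starts at hour 3 and finishes at 3 + 2 = hour 5.
Job 2 waits on job 1 (finishes hour 3), so it starts at hour 3 and finishes at 3 + 6 = hour 9.
For job 3: job 2 (finishes hour 9); job 4 (finishes hour 5); job 6 (finishes hour 12). Taking the maximum gives a start of hour 12, and it finishes at 12 + 3 = hour 15.
Job 5 has to wait for job 3 (finishes hour 15, plus 2-hour gap → hour 17); job 2 (finishes hour 9). The latest of these is hour 17, so job 5 runs hour 17 to 17 + 8 = hour 25.
Job 7 waits on job 5 (finishes hour 25), so it starts at hour 25 and finishes at 25 + 8 = hour 33.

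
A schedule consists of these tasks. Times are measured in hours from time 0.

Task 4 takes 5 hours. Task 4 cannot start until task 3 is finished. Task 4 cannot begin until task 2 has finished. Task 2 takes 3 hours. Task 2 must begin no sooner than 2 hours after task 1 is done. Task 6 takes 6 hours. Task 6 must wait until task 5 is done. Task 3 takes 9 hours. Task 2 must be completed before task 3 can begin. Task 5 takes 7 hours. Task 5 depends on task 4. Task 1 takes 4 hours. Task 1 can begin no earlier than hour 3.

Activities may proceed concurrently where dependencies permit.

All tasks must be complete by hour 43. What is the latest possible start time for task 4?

25

Task 6 must finish by hour 43; it takes 6 hours, so it must start by 43 − 6 = hour 37.
Since task 6 (must start by hour 37) depends on it, task 5 must finish by hour 37. Backing off its 7-hour duration gives a latest start of hour 30.
Since task 5 (must start by hour 30) depends on it, task 4 must finish by hour 30. Backing off its 5-hour duration gives a latest start of hour 25.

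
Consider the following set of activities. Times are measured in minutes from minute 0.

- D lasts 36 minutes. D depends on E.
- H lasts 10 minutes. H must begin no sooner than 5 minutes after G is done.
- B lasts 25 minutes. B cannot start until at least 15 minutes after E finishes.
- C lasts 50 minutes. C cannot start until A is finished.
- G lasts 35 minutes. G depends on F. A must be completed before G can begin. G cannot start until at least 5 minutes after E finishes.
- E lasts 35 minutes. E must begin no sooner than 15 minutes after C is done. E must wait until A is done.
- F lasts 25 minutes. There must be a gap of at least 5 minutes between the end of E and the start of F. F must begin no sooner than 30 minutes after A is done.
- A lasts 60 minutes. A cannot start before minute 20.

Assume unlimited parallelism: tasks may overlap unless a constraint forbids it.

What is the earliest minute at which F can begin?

A cannot begin until its own release at minute 20. It runs from minute 20 to 20 + 60 = minute 80.
C waits on A (finishes minute 80), so it starts at minute 80 and finishes at 80 + 50 = minute 130.
E cannot start until C (finishes minute 130, plus 15-minute gap → minute 145); A (finishes minute 80). The controlling bound is minute 145, so E finishes at 145 + 35 = minute 180.
F waits on E (finishes minute 180, plus 5-minute gap → minute 185); A (finishes minute 80, plus 30-minute gap → minute 110). The latest of these is minute 185, which is the earliest F can start.

185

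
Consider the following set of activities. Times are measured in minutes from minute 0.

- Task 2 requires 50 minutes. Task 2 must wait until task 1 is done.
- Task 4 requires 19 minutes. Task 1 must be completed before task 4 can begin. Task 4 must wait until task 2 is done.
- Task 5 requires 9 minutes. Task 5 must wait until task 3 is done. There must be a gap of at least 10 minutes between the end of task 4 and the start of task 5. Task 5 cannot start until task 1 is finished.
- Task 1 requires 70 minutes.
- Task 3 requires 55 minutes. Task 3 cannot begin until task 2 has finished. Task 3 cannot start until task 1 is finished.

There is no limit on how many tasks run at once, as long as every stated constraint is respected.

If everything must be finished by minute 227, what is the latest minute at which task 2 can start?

113

Nothing follows task 5; the deadline of minute 227 is its only limit. It must start by 227 − 9 = minute 218.
Task 3 must finish before task 5 (must start by minute 218). With a 55-minute duration, task 3 must start by 218 − 55 = minute 163.
Task 4 feeds into task 5 (must start by minute 218, minus 10-minute gap → minute 208); so task 4 must finish by minute 208 and therefore start by minute 189.
Task 2 feeds task 3 (must start by minute 163); task 4 (must start by minute 189). Taking the minimum, task 2 must finish by minute 163 and start by 163 − 50 = minute 113.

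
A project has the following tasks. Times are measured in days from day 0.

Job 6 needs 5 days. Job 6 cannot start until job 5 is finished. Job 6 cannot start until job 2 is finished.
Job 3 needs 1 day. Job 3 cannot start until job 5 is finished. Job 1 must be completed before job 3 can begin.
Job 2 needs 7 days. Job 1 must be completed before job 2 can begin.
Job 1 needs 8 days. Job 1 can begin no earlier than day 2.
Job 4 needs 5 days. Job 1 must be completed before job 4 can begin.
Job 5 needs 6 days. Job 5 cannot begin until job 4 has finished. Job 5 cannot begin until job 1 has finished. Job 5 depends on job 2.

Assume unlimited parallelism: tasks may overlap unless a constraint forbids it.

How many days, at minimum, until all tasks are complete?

28

Job 1 waits on its own release at day 2, so it starts at day 2 and finishes at 2 + 8 = day 10.
Job 4 waits on job 1 (finishes day 10), so it starts at day 10 and finishes at 10 + 5 = day 15.
After job 1 (finishes day 10), job 2 can start at day 10 and finishes at day 17.
Job 5 needs all of job 4 (finishes day 15); job 1 (finishes day 10); job 2 (finishes day 17). That puts its earliest start at day 17; it finishes at 17 + 6 = day 23.
For job 6: job 5 (finishes day 23); job 2 (finishes day 17). Taking the maximum gives a start of day 23, and it finishes at 23 + 5 = day 28.
Job 3 needs all of job 5 (finishes day 23); job 1 (finishes day 10). That puts its earliest start at day 23; it finishes at 23 + 1 = day 24.
All tasks are finished once the last one completes. Finish times: Job 1 at 10, Job 2 at 17, Job 3 at 24, Job 4 at 15, Job 5 at 23, Job 6 at 28. The latest is day 28.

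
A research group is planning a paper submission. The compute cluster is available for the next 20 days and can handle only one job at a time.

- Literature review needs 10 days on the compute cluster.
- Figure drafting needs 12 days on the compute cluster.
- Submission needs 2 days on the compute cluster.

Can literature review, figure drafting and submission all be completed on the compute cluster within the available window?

Running back to back, the jobs need 10 + 12 + 2 = 24 days on the compute cluster.
Since 24 > 20, they cannot all fit.

No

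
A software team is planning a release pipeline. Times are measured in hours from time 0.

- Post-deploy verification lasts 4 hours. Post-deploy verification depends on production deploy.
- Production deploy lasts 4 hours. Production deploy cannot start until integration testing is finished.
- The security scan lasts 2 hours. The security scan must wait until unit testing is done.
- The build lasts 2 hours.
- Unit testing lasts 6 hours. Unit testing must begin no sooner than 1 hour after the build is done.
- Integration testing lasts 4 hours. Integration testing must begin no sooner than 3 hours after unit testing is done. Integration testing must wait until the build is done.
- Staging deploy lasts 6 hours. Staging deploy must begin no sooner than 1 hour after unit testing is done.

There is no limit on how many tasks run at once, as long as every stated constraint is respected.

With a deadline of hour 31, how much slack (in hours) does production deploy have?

The build has no prerequisites, so it starts at hour 0 and finishes at hour 2.
Unit testing waits on the build (finishes hour 2, plus 1-hour gap → hour 3), so it starts at hour 3 and finishes at 3 + 6 = hour 9.
Integration testing cannot start until unit testing (finishes hour 9, plus 3-hour gap → hour 12); the build (finishes hour 2). The controlling bound is hour 12, so integration testing finishes at 12 + 4 = hour 16.
Production deploy cannot begin until integration testing (finishes hour 16). It runs from hour 16 to 16 + 4 = hour 20.

Working backward from the deadline:
Post-deploy verification has no dependents, so it just needs to finish by hour 31. Starting by 31 − 4 = hour 27 achieves that.
Production deploy must finish before post-deploy verification (must start by hour 27). With a 4-hour duration, production deploy must start by 27 − 4 = hour 23.
So production deploy can start as early as hour 16 and as late as hour 23, giving 23 − 16 = 7 hours of slack.

7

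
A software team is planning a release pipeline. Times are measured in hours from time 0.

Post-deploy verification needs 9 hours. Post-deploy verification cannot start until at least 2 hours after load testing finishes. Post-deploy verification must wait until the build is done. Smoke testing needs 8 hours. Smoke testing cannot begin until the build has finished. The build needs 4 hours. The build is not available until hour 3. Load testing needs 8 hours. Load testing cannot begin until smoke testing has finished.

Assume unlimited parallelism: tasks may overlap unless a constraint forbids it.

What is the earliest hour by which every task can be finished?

34

The build waits on its own release at hour 3, so it starts at hour 3 and finishes at 3 + 4 = hour 7.
After the build (finishes hour 7), smoke testing can start at hour 7 and finishes at hour 15.
After smoke testing (finishes hour 15), load testing can start at hour 15 and finishes at hour 23.
Post-deploy verification cannot start until load testing (finishes hour 23, plus 2-hour gap → hour 25); the build (finishes hour 7). The controlling bound is hour 25, so post-deploy verification finishes at 25 + 9 = hour 34.
All tasks are finished once the last one completes. Finish times: The build at 7, Smoke testing at 15, Load testing at 23, Post-deploy verification at 34. The latest is hour 34.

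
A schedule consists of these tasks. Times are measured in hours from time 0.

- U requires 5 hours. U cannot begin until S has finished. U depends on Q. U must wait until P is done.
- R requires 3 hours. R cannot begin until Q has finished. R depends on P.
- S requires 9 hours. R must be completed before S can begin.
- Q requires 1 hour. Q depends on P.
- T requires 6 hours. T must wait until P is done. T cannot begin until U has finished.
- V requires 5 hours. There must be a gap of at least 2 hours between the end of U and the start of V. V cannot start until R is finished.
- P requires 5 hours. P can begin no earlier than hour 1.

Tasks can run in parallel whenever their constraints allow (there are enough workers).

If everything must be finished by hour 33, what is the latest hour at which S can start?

To finish by hour 33, T (duration 6) must start no later than hour 27.
To finish by hour 33, V (duration 5) must start no later than hour 28.
U feeds T (must start by hour 27); V (must start by hour 28, minus 2-hour gap → hour 26). Taking the minimum, U must finish by hour 26 and start by 26 − 5 = hour 21.
S feeds into U (must start by hour 21); so S must finish by hour 21 and therefore start by hour 12.

12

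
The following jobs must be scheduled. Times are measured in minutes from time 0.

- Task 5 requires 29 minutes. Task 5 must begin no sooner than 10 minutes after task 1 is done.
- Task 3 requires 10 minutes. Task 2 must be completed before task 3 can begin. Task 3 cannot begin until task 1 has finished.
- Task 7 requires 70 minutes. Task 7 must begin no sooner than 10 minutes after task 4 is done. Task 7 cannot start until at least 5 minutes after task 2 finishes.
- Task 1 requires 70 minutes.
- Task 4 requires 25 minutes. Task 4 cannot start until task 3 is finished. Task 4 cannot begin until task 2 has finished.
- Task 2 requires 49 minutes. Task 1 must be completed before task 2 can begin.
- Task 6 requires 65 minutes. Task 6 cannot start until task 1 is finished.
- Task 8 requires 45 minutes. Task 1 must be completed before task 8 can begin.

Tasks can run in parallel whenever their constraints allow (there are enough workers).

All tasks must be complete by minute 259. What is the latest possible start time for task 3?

144

Task 7 must finish by minute 259; it takes 70 minutes, so it must start by 259 − 70 = minute 189.
Task 4 has to be done before task 7 (must start by minute 189, minus 10-minute gap → minute 179). That means finishing by minute 179, i.e. starting by 179 − 25 = minute 154.
Task 3 must finish before task 4 (must start by minute 154). With a 10-minute duration, task 3 must start by 154 − 10 = minute 144.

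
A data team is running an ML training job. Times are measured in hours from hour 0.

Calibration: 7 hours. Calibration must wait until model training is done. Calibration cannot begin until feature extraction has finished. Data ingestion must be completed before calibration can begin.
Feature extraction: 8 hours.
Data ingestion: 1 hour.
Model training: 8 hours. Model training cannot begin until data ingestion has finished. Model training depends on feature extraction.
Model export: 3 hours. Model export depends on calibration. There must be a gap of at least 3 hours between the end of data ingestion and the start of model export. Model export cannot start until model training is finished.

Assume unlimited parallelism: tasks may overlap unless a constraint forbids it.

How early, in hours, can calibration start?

16

Feature extraction can start immediately at hour 0; it finishes at hour 8.
Data ingestion can start immediately at hour 0; it finishes at hour 1.
Model training needs all of data ingestion (finishes hour 1); feature extraction (finishes hour 8). That puts its earliest start at hour 8; it finishes at 8 + 8 = hour 16.
Calibration waits on model training (finishes hour 16); feature extraction (finishes hour 8); data ingestion (finishes hour 1). The latest of these is hour 16, which is the earliest calibration can start.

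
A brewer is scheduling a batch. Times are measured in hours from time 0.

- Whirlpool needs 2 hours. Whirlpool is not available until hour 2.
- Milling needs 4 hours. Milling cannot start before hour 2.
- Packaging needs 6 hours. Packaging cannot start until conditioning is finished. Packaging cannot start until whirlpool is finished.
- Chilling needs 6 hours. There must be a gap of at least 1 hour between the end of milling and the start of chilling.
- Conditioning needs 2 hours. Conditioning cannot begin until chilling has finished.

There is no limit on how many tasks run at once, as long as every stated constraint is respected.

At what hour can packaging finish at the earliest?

21

Whirlpool waits on its own release at hour 2, so it starts at hour 2 and finishes at 2 + 2 = hour 4.
Milling cannot begin until its own release at hour 2. It runs from hour 2 to 2 + 4 = hour 6.
After milling (finishes hour 6, plus 1-hour gap → hour 7), chilling can start at hour 7 and finishes at hour 13.
Conditioning waits on chilling (finishes hour 13), so it starts at hour 13 and finishes at 13 + 2 = hour 15.
Packaging has to wait for conditioning (finishes hour 15); whirlpool (finishes hour 4). The latest of these is hour 15, so packaging runs hour 15 to 15 + 6 = hour 21.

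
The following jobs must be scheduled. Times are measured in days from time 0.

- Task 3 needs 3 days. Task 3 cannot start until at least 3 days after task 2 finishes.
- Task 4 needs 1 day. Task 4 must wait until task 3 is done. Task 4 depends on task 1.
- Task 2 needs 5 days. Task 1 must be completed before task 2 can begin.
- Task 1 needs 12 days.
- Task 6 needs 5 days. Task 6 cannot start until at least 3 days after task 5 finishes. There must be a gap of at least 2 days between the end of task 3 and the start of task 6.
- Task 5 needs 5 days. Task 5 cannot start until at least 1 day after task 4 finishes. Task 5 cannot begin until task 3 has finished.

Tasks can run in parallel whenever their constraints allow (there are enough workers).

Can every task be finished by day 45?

Yes

Nothing blocks task 1, so it runs from day 0 to day 12.
After task 1 (finishes day 12), task 2 can start at day 12 and finishes at day 17.
After task 2 (finishes day 17, plus 3-day gap → day 20), task 3 can start at day 20 and finishes at day 23.
Task 4 has to wait for task 3 (finishes day 23); task 1 (finishes day 12). The latest of these is day 23, so task 4 runs day 23 to 23 + 1 = day 24.
Task 5 cannot start until task 4 (finishes day 24, plus 1-day gap → day 25); task 3 (finishes day 23). The controlling bound is day 25, so task 5 finishes at 25 + 5 = day 30.
Task 6 needs all of task 5 (finishes day 30, plus 3-day gap → day 33); task 3 (finishes day 23, plus 2-day gap → day 25). That puts its earliest start at day 33; it finishes at 33 + 5 = day 38.
Every task is finished by day 38, which is no later than the deadline of 45, so the schedule is feasible.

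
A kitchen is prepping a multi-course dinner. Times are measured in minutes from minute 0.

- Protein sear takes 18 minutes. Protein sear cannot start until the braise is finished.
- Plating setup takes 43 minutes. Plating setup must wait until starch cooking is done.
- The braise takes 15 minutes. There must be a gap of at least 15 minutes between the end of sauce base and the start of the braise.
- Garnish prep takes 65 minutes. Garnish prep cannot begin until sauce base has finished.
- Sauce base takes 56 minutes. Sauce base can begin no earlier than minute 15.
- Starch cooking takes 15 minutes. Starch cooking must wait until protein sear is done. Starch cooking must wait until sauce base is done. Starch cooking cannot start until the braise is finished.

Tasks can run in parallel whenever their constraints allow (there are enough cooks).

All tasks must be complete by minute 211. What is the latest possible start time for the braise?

To finish by minute 211, plating setup (duration 43) must start no later than minute 168.
Starch cooking has to be done before plating setup (must start by minute 168). That means finishing by minute 168, i.e. starting by 168 − 15 = minute 153.
Protein sear must finish before starch cooking (must start by minute 153). With an 18-minute duration, protein sear must start by 153 − 18 = minute 135.
The braise must finish in time for protein sear (must start by minute 135); starch cooking (must start by minute 153). The tightest is minute 135, so the braise must start by 135 − 15 = minute 120.

120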